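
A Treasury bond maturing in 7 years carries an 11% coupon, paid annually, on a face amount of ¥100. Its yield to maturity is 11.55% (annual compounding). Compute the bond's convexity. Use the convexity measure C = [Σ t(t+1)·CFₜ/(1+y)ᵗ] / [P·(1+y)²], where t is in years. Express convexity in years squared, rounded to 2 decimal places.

29.96

With y = 0.1155:
  t   CF        PV=CF/(1+0.1155)^t    t·PV        t(t+1)·PV
  1        11.00         9.8610         9.8610          19.7221
  2        11.00         8.8400        17.6801          53.0402
  3        11.00         7.9247        23.7742          95.0966
  4        11.00         7.1042        28.4167         142.0837
  5        11.00         6.3686        31.8431         191.0584
  6        11.00         5.7092        34.2552         239.7864
  7       111.00        51.6459       361.5214       2,892.1711
  Σ                     97.4537       507.3517       3,632.9585
P = 97.4537.
Convexity = Σ t(t+1)·PV / [P·(1+y)²] = 3,632.9585 / (97.4537 × 1.244340) = 29.95870.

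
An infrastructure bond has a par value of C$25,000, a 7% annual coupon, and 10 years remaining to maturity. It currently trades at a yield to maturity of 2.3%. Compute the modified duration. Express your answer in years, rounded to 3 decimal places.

7.772 years

Periodic yield y = 0.023. First find Macaulay duration:
  t   CF        PV=CF/(1+0.023)^t    t·PV
  1     1,750.00     1,710.6549     1,710.6549
  2     1,750.00     1,672.1945     3,344.3889
  3     1,750.00     1,634.5987     4,903.7961
  4     1,750.00     1,597.8482     6,391.3927
  5     1,750.00     1,561.9239     7,809.6197
  6     1,750.00     1,526.8074     9,160.8442
  7     1,750.00     1,492.4803    10,447.3622
  8     1,750.00     1,458.9250    11,671.4003
  9     1,750.00     1,426.1242    12,835.1177
  10   26,750.00    21,309.2149   213,092.1490
  Σ                 35,390.7720   281,366.7258
P = 35,390.7720; Macaulay duration = 281,366.7258 / 35,390.7720 = 7.95029 years.
Modified duration = D_Mac / (1 + y) = 7.95029 / 1.023 = 7.77154 years.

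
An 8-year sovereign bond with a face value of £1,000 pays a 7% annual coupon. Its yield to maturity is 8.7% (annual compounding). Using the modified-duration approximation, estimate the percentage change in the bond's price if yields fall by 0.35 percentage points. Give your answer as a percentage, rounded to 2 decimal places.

Periodic yield y = 0.087. Modified duration first:
  t   CF        PV=CF/(1+0.087)^t    t·PV
  1        70.00        64.3974        64.3974
  2        70.00        59.2433       118.4865
  3        70.00        54.5016       163.5049
  4        70.00        50.1395       200.5579
  5        70.00        46.1265       230.6324
  6        70.00        42.4347       254.6080
  7        70.00        39.0383       273.2683
  8     1,070.00       548.9685     4,391.7480
  Σ                    904.8498     5,697.2034
P = 904.8498; D_Mac = 6.29630 yrs; D_mod = 6.29630/(1+0.087) = 5.79236 yrs.
ΔP/P ≈ -D_mod · Δy = -5.79236 × (-0.0035) = +0.020273 = +2.0273%.

+2.03%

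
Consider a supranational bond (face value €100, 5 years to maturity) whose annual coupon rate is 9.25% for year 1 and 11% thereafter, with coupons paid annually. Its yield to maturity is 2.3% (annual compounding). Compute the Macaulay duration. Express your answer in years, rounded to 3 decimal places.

4.293 years

Periodic yield y = 0.023. Discount each cash flow and weight by its year:
  t   CF        PV=CF/(1+0.023)^t    t·PV
  1         9.25         9.0420         9.0420
  2        11.00        10.5109        21.0219
  3        11.00        10.2746        30.8239
  4        11.00        10.0436        40.1745
  5       111.00        99.0706       495.3530
  Σ                    138.9418       596.4153
Price P = Σ PV = 138.9418.
Macaulay duration = Σ(t·PV) / P = 596.4153 / 138.9418 = 4.29255 years.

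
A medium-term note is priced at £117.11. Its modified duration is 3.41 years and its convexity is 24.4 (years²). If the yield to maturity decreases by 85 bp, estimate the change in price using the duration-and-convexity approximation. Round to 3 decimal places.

+£3.498

Duration effect: -D_mod·Δy = -3.41 × (-0.0085) = +0.028985
Convexity effect: ½·C·(Δy)² = 0.5 × 24.4 × (-0.0085)² = +0.00088145
ΔP/P ≈ +0.028985 + 0.00088145 = +0.02986645
ΔP ≈ 117.11 × (+0.02986645) = +3.4976599595.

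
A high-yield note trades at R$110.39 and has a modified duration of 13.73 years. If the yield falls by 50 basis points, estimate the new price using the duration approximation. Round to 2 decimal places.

Duration approximation: ΔP/P ≈ -D_mod · Δy = -13.73 × (-0.005) = +0.068650.
New price ≈ 110.39 × (1 + 0.068650) = 117.9682735.

R$117.97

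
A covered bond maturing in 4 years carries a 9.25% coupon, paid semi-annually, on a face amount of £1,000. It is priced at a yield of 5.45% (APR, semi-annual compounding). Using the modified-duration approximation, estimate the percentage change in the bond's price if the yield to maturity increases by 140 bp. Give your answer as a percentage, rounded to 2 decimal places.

Periodic yield y = 0.02725. Modified duration first:
  t   CF        PV=CF/(1+0.02725)^t    t·PV
  1        46.25        45.0231        45.0231
  2        46.25        43.8288        87.6576
  3        46.25        42.6661       127.9984
  4        46.25        41.5343       166.1373
  5        46.25        40.4325       202.1627
  6        46.25        39.3600       236.1599
  7        46.25        38.3159       268.2111
  8     1,046.25       843.7743     6,750.1941
  Σ                  1,134.9350     7,883.5441
P = 1,134.9350; D_Mac = 6.94625 half-year periods = 3.47313 yrs; D_mod = 3.47313/(1+0.02725) = 3.38099 yrs.
ΔP/P ≈ -D_mod · Δy = -3.38099 × (+0.014) = -0.047334 = -4.7334%.

-4.73%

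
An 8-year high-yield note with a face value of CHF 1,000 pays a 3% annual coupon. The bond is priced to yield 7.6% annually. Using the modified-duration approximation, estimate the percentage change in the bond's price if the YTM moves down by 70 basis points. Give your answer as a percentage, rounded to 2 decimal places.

Periodic yield y = 0.076. Modified duration first:
  t   CF        PV=CF/(1+0.076)^t    t·PV
  1        30.00        27.8810        27.8810
  2        30.00        25.9117        51.8235
  3        30.00        24.0816        72.2447
  4        30.00        22.3806        89.5225
  5        30.00        20.7998       103.9992
  6        30.00        19.3307       115.9842
  7        30.00        17.9653       125.7574
  8     1,030.00       573.2434     4,585.9471
  Σ                    731.5942     5,173.1595
P = 731.5942; D_Mac = 7.07108 yrs; D_mod = 7.07108/(1+0.076) = 6.57163 yrs.
ΔP/P ≈ -D_mod · Δy = -6.57163 × (-0.007) = +0.046001 = +4.6001%.

+4.60%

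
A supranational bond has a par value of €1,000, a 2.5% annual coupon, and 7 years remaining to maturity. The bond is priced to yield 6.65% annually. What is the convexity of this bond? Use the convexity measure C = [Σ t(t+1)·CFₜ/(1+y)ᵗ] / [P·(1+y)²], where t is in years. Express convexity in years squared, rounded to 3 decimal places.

43.920

With y = 0.0665:
  t   CF        PV=CF/(1+0.0665)^t    t·PV        t(t+1)·PV
  1        25.00        23.4412        23.4412          46.8823
  2        25.00        21.9795        43.9590         131.8771
  3        25.00        20.6090        61.8271         247.3083
  4        25.00        19.3240        77.2959         386.4796
  5        25.00        18.1191        90.5953         543.5719
  6        25.00        16.9893       101.9357         713.5496
  7     1,025.00       653.1273     4,571.8912      36,575.1296
  Σ                    773.5893     4,970.9454      38,644.7984
P = 773.5893.
Convexity = Σ t(t+1)·PV / [P·(1+y)²] = 38,644.7984 / (773.5893 × 1.137422) = 43.91965.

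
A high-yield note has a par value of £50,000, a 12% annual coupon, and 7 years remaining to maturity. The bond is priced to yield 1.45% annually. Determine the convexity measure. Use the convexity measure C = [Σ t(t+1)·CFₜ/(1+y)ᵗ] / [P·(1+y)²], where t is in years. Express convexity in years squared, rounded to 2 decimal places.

39.64

With y = 0.0145:
  t   CF        PV=CF/(1+0.0145)^t    t·PV        t(t+1)·PV
  1     6,000.00     5,914.2435     5,914.2435      11,828.4869
  2     6,000.00     5,829.7126    11,659.4253      34,978.2758
  3     6,000.00     5,746.3900    17,239.1699      68,956.6798
  4     6,000.00     5,664.2582    22,657.0329     113,285.1647
  5     6,000.00     5,583.3004    27,916.5019     167,499.0115
  6     6,000.00     5,503.4996    33,020.9978     231,146.9848
  7    56,000.00    50,631.8350   354,422.8450   2,835,382.7603
  Σ                 84,873.2393   472,830.2164   3,463,077.3637
P = 84,873.2393.
Convexity = Σ t(t+1)·PV / [P·(1+y)²] = 3,463,077.3637 / (84,873.2393 × 1.029210) = 39.64490.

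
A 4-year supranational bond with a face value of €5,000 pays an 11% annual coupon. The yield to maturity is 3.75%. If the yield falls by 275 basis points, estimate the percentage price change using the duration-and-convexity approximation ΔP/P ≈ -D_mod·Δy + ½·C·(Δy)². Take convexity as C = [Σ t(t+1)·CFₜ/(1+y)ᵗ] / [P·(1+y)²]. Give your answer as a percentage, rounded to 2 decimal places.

With y = 0.0375:
  t   CF        PV=CF/(1+0.0375)^t    t·PV        t(t+1)·PV
  1       550.00       530.1205       530.1205       1,060.2410
  2       550.00       510.9595     1,021.9190       3,065.7570
  3       550.00       492.4911     1,477.4733       5,909.8930
  4     5,550.00     4,790.0557    19,160.2227      95,801.1136
  Σ                  6,323.6267    22,189.7355     105,837.0046
P = 6,323.6267; D_Mac = 3.50902 yrs; D_mod = 3.38219 yrs; C = 15.54874.
Duration effect: -3.38219 × (-0.0275) = +0.093010
Convexity effect: 0.5 × 15.54874 × (-0.0275)² = +0.0058794
ΔP/P ≈ +0.093010 + 0.0058794 = +0.098890 = +9.8890%.

+9.89%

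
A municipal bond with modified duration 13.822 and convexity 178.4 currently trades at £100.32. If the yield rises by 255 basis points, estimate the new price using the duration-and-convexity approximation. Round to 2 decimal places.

£70.78

Duration effect: -D_mod·Δy = -13.822 × (+0.0255) = -0.352461
Convexity effect: ½·C·(Δy)² = 0.5 × 178.4 × (0.0255)² = +0.0580023
ΔP/P ≈ -0.352461 + 0.0580023 = -0.2944587
New price ≈ 100.32 × (1 - 0.2944587) = 70.779903216.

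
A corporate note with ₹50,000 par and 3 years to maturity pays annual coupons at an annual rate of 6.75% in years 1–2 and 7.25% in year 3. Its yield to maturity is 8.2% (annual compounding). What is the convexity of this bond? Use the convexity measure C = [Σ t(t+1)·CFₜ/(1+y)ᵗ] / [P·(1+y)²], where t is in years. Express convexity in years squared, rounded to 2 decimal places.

9.39

With y = 0.082:
  t   CF        PV=CF/(1+0.082)^t    t·PV        t(t+1)·PV
  1     3,375.00     3,119.2237     3,119.2237       6,238.4473
  2     3,375.00     2,882.8315     5,765.6630      17,296.9889
  3    53,625.00    42,333.6313   127,000.8939     508,003.5754
  Σ                 48,335.6864   135,885.7805     531,539.0116
P = 48,335.6864.
Convexity = Σ t(t+1)·PV / [P·(1+y)²] = 531,539.0116 / (48,335.6864 × 1.170724) = 9.39318.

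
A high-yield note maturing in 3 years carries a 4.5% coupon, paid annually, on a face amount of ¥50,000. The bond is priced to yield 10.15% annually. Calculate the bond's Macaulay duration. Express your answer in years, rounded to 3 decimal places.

Periodic yield y = 0.1015. Discount each cash flow and weight by its year:
  t   CF        PV=CF/(1+0.1015)^t    t·PV
  1     2,250.00     2,042.6691     2,042.6691
  2     2,250.00     1,854.4431     3,708.8862
  3    52,250.00    39,096.0418   117,288.1254
  Σ                 42,993.1540   123,039.6807
Price P = Σ PV = 42,993.1540.
Macaulay duration = Σ(t·PV) / P = 123,039.6807 / 42,993.1540 = 2.86184 years.

2.862 years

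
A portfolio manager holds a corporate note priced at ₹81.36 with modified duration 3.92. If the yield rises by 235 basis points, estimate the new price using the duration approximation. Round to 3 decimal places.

₹73.865

Duration approximation: ΔP/P ≈ -D_mod · Δy = -3.92 × (+0.0235) = -0.092120.
New price ≈ 81.36 × (1 - 0.092120) = 73.8651168.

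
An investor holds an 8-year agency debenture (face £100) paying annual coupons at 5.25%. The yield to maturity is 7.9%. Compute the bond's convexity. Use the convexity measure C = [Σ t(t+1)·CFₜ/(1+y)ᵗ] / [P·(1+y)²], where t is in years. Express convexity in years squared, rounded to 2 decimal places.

47.75

With y = 0.079:
  t   CF        PV=CF/(1+0.079)^t    t·PV        t(t+1)·PV
  1         5.25         4.8656         4.8656           9.7312
  2         5.25         4.5094         9.0188          27.0563
  3         5.25         4.1792        12.5377          50.1506
  4         5.25         3.8732        15.4929          77.4646
  5         5.25         3.5896        17.9482         107.6895
  6         5.25         3.3268        19.9610         139.7269
  7         5.25         3.0833        21.5828         172.6622
  8       105.25        57.2863       458.2902       4,124.6115
  Σ                     84.7134       559.6971       4,709.0927
P = 84.7134.
Convexity = Σ t(t+1)·PV / [P·(1+y)²] = 4,709.0927 / (84.7134 × 1.164241) = 47.74655.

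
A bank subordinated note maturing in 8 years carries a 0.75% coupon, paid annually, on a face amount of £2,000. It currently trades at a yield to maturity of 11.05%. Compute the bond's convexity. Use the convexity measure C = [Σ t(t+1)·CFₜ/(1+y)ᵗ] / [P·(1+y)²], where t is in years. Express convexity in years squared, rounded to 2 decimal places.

With y = 0.1105:
  t   CF        PV=CF/(1+0.1105)^t    t·PV        t(t+1)·PV
  1        15.00        13.5074        13.5074          27.0149
  2        15.00        12.1634        24.3268          72.9803
  3        15.00        10.9531        32.8592         131.4368
  4        15.00         9.8632        39.4527         197.2636
  5        15.00         8.8817        44.4087         266.4524
  6        15.00         7.9980        47.9878         335.9148
  7        15.00         7.2021        50.4150         403.3196
  8     2,015.00       871.2174     6,969.7393      62,727.6538
  Σ                    941.7863     7,222.6969      64,162.0362
P = 941.7863.
Convexity = Σ t(t+1)·PV / [P·(1+y)²] = 64,162.0362 / (941.7863 × 1.233210) = 55.24445.

55.24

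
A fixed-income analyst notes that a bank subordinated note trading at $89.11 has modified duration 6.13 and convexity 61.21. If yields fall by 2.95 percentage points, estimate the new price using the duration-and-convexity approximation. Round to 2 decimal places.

$107.60

Duration effect: -D_mod·Δy = -6.13 × (-0.0295) = +0.180835
Convexity effect: ½·C·(Δy)² = 0.5 × 61.21 × (-0.0295)² = +0.02663400125
ΔP/P ≈ +0.180835 + 0.02663400125 = +0.20746900125
New price ≈ 89.11 × (1 + 0.20746900125) = 107.5975627013875.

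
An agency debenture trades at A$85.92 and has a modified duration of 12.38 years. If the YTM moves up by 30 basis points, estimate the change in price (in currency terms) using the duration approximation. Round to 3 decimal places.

Duration approximation: ΔP/P ≈ -D_mod · Δy = -12.38 × (+0.003) = -0.037140.
ΔP ≈ 85.92 × (-0.037140) = -3.1910688.

-A$3.191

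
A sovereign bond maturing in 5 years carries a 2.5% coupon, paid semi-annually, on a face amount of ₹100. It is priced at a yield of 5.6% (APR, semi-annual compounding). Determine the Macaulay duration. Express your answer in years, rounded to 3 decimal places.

4.706 years

Periodic yield y = 0.028. Discount each cash flow and weight by its period:
  t   CF        PV=CF/(1+0.028)^t    t·PV
  1         1.25         1.2160         1.2160
  2         1.25         1.1828         2.3657
  3         1.25         1.1506         3.4519
  4         1.25         1.1193         4.4771
  5         1.25         1.0888         5.4440
  6         1.25         1.0591         6.3548
  7         1.25         1.0303         7.2120
  8         1.25         1.0022         8.0178
  9         1.25         0.9749         8.7743
  10      101.25        76.8182       768.1816
  Σ                     86.6422       815.4951
Price P = Σ PV = 86.6422.
Macaulay duration = Σ(t·PV) / P = 815.4951 / 86.6422 = 9.41222 half-year periods.
In years: 9.41222 / 2 = 4.70611 years.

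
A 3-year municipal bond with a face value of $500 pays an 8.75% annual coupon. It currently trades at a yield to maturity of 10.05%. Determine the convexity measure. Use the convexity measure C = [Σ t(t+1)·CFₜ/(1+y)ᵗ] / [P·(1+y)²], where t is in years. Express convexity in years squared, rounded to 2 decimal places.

8.86

With y = 0.1005:
  t   CF        PV=CF/(1+0.1005)^t    t·PV        t(t+1)·PV
  1        43.75        39.7547        39.7547          79.5093
  2        43.75        36.1242        72.2484         216.7451
  3       543.75       407.9708     1,223.9125       4,895.6502
  Σ                    483.8497     1,335.9155       5,191.9045
P = 483.8497.
Convexity = Σ t(t+1)·PV / [P·(1+y)²] = 5,191.9045 / (483.8497 × 1.211100) = 8.86005.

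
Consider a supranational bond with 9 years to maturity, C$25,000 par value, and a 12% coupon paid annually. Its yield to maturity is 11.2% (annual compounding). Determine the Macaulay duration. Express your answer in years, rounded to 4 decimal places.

6.0336 years

Periodic yield y = 0.112. Discount each cash flow and weight by its year:
  t   CF        PV=CF/(1+0.112)^t    t·PV
  1     3,000.00     2,697.8417     2,697.8417
  2     3,000.00     2,426.1167     4,852.2333
  3     3,000.00     2,181.7596     6,545.2788
  4     3,000.00     1,962.0140     7,848.0561
  5     3,000.00     1,764.4011     8,822.0055
  6     3,000.00     1,586.6916     9,520.1498
  7     3,000.00     1,426.8810     9,988.1667
  8     3,000.00     1,283.1663    10,265.3307
  9    28,000.00    10,769.9812    96,929.8310
  Σ                 26,098.8532   157,468.8936
Price P = Σ PV = 26,098.8532.
Macaulay duration = Σ(t·PV) / P = 157,468.8936 / 26,098.8532 = 6.03356 years.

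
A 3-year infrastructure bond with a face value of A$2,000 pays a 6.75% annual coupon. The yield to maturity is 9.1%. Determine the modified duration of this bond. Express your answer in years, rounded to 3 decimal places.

2.574 years

Periodic yield y = 0.091. First find Macaulay duration:
  t   CF        PV=CF/(1+0.091)^t    t·PV
  1       135.00       123.7397       123.7397
  2       135.00       113.4186       226.8372
  3     2,135.00     1,644.0826     4,932.2477
  Σ                  1,881.2409     5,282.8246
P = 1,881.2409; Macaulay duration = 5,282.8246 / 1,881.2409 = 2.80816 years.
Modified duration = D_Mac / (1 + y) = 2.80816 / 1.091 = 2.57393 years.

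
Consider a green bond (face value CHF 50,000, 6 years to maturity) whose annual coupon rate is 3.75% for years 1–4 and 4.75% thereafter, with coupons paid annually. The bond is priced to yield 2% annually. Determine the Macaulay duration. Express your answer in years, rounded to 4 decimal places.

Periodic yield y = 0.02. Discount each cash flow and weight by its year:
  t   CF        PV=CF/(1+0.02)^t    t·PV
  1     1,875.00     1,838.2353     1,838.2353
  2     1,875.00     1,802.1915     3,604.3829
  3     1,875.00     1,766.8544     5,300.5631
  4     1,875.00     1,732.2102     6,928.8407
  5     2,375.00     2,151.1107    10,755.5534
  6    52,375.00    46,507.5011   279,045.0069
  Σ                 55,798.1031   307,472.5823
Price P = Σ PV = 55,798.1031.
Macaulay duration = Σ(t·PV) / P = 307,472.5823 / 55,798.1031 = 5.51045 years.

5.5104 years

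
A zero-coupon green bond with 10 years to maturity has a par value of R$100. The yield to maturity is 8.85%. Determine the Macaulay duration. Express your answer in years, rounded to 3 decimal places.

10.000 years

A zero-coupon bond has a single cash flow at maturity, so its Macaulay duration equals its maturity: 10 years.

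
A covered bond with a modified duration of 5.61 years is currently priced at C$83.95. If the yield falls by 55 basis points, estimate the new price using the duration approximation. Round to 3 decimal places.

C$86.540

Duration approximation: ΔP/P ≈ -D_mod · Δy = -5.61 × (-0.0055) = +0.030855.
New price ≈ 83.95 × (1 + 0.030855) = 86.54027725.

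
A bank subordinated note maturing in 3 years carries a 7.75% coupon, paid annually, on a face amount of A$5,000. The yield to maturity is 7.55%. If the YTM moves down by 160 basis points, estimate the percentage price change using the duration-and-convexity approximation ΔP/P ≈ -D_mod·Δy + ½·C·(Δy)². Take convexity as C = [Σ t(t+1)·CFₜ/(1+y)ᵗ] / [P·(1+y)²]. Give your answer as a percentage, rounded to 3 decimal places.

With y = 0.0755:
  t   CF        PV=CF/(1+0.0755)^t    t·PV        t(t+1)·PV
  1       387.50       360.2975       360.2975         720.5951
  2       387.50       335.0047       670.0094       2,010.0281
  3     5,387.50     4,330.6794    12,992.0383      51,968.1534
  Σ                  5,025.9817    14,022.3452      54,698.7766
P = 5,025.9817; D_Mac = 2.78997 yrs; D_mod = 2.59412 yrs; C = 9.40884.
Duration effect: -2.59412 × (-0.016) = +0.041506
Convexity effect: 0.5 × 9.40884 × (-0.016)² = +0.0012043
ΔP/P ≈ +0.041506 + 0.0012043 = +0.042710 = +4.2710%.

+4.271%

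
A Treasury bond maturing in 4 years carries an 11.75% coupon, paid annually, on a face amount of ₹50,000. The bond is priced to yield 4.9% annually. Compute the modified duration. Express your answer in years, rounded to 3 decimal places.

3.314 years

Periodic yield y = 0.049. First find Macaulay duration:
  t   CF        PV=CF/(1+0.049)^t    t·PV
  1     5,875.00     5,600.5720     5,600.5720
  2     5,875.00     5,338.9628    10,677.9256
  3     5,875.00     5,089.5737    15,268.7211
  4    55,875.00    46,144.0366   184,576.1465
  Σ                 62,173.1451   216,123.3651
P = 62,173.1451; Macaulay duration = 216,123.3651 / 62,173.1451 = 3.47615 years.
Modified duration = D_Mac / (1 + y) = 3.47615 / 1.049 = 3.31378 years.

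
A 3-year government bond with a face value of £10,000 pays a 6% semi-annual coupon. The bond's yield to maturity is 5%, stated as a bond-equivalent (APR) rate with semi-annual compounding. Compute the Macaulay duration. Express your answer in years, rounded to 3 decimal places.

2.793 years

Periodic yield y = 0.025. Discount each cash flow and weight by its period:
  t   CF        PV=CF/(1+0.025)^t    t·PV
  1       300.00       292.6829       292.6829
  2       300.00       285.5443       571.0886
  3       300.00       278.5798       835.7395
  4       300.00       271.7852     1,087.1408
  5       300.00       265.1563     1,325.7814
  6    10,300.00     8,881.6577    53,289.9463
  Σ                 10,275.4063    57,402.3796
Price P = Σ PV = 10,275.4063.
Macaulay duration = Σ(t·PV) / P = 57,402.3796 / 10,275.4063 = 5.58639 half-year periods.
In years: 5.58639 / 2 = 2.79319 years.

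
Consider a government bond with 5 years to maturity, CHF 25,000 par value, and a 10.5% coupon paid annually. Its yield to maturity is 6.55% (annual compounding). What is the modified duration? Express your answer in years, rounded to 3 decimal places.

Periodic yield y = 0.0655. First find Macaulay duration:
  t   CF        PV=CF/(1+0.0655)^t    t·PV
  1     2,625.00     2,463.6321     2,463.6321
  2     2,625.00     2,312.1840     4,624.3681
  3     2,625.00     2,170.0460     6,510.1381
  4     2,625.00     2,036.6457     8,146.5829
  5    27,625.00    20,115.6938   100,578.4691
  Σ                 29,098.2017   122,323.1903
P = 29,098.2017; Macaulay duration = 122,323.1903 / 29,098.2017 = 4.20381 years.
Modified duration = D_Mac / (1 + y) = 4.20381 / 1.0655 = 3.94538 years.

3.945 years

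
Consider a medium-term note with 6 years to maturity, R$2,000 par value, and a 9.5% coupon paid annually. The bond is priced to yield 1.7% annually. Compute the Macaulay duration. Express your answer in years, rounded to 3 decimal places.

5.049 years

Periodic yield y = 0.017. Discount each cash flow and weight by its year:
  t   CF        PV=CF/(1+0.017)^t    t·PV
  1       190.00       186.8240       186.8240
  2       190.00       183.7011       367.4021
  3       190.00       180.6304       541.8911
  4       190.00       177.6110       710.4439
  5       190.00       174.6421       873.2103
  6     2,190.00     1,979.3309    11,875.9852
  Σ                  2,882.7393    14,555.7566
Price P = Σ PV = 2,882.7393.
Macaulay duration = Σ(t·PV) / P = 14,555.7566 / 2,882.7393 = 5.04928 years.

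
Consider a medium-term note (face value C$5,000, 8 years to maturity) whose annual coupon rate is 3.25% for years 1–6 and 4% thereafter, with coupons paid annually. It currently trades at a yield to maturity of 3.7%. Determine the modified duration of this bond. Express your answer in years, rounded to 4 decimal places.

Periodic yield y = 0.037. First find Macaulay duration:
  t   CF        PV=CF/(1+0.037)^t    t·PV
  1       162.50       156.7020       156.7020
  2       162.50       151.1109       302.2218
  3       162.50       145.7193       437.1579
  4       162.50       140.5201       562.0803
  5       162.50       135.5063       677.5317
  6       162.50       130.6715       784.0289
  7       200.00       155.0882     1,085.6173
  8     5,200.00     3,888.4211    31,107.3689
  Σ                  4,903.7394    35,112.7088
P = 4,903.7394; Macaulay duration = 35,112.7088 / 4,903.7394 = 7.16039 years.
Modified duration = D_Mac / (1 + y) = 7.16039 / 1.037 = 6.90491 years.

6.9049 years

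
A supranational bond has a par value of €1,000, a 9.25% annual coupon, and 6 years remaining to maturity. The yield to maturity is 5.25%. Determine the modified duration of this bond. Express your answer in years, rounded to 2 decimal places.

Periodic yield y = 0.0525. First find Macaulay duration:
  t   CF        PV=CF/(1+0.0525)^t    t·PV
  1        92.50        87.8860        87.8860
  2        92.50        83.5021       167.0042
  3        92.50        79.3369       238.0108
  4        92.50        75.3795       301.5180
  5        92.50        71.6195       358.0974
  6     1,092.50       803.6905     4,822.1428
  Σ                  1,201.4145     5,974.6593
P = 1,201.4145; Macaulay duration = 5,974.6593 / 1,201.4145 = 4.97302 years.
Modified duration = D_Mac / (1 + y) = 4.97302 / 1.0525 = 4.72496 years.

4.72 years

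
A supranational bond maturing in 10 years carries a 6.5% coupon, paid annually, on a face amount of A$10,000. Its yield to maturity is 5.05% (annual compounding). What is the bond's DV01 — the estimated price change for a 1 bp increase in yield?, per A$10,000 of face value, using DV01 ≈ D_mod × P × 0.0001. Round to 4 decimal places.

A$8.2448

Periodic yield y = 0.0505.
  t   CF        PV=CF/(1+0.0505)^t    t·PV
  1       650.00       618.7530       618.7530
  2       650.00       589.0081     1,178.0161
  3       650.00       560.6931     1,682.0792
  4       650.00       533.7392     2,134.9569
  5       650.00       508.0811     2,540.4057
  6       650.00       483.6565     2,901.9389
  7       650.00       460.4060     3,222.8419
  8       650.00       438.2732     3,506.1855
  9       650.00       417.2044     3,754.8393
  10   10,650.00     6,507.1234    65,071.2336
  Σ                 11,116.9379    86,611.2502
P = 11,116.9379; D_Mac = 7.79093 yrs; D_mod = 7.41640 yrs.
DV01 ≈ 7.41640 × 11,116.9379 × 0.0001 = 8.244764.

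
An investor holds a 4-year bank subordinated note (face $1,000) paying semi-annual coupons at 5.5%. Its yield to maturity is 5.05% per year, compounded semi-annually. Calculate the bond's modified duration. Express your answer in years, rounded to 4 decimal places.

Periodic yield y = 0.02525. First find Macaulay duration:
  t   CF        PV=CF/(1+0.02525)^t    t·PV
  1        27.50        26.8227        26.8227
  2        27.50        26.1621        52.3243
  3        27.50        25.5178        76.5534
  4        27.50        24.8894        99.5574
  5        27.50        24.2764       121.3819
  6        27.50        23.6785       142.0709
  7        27.50        23.0953       161.6673
  8     1,027.50       841.6734     6,733.3873
  Σ                  1,016.1156     7,413.7652
P = 1,016.1156; Macaulay duration = 7,413.7652 / 1,016.1156 = 7.29618 half-year periods = 3.64809 years.
Modified duration = D_Mac / (1 + y) = 3.64809 / 1.02525 = 3.55825 years.

3.5582 years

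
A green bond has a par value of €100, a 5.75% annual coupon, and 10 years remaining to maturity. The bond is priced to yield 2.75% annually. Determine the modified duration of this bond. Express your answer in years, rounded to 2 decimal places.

7.92 years

Periodic yield y = 0.0275. First find Macaulay duration:
  t   CF        PV=CF/(1+0.0275)^t    t·PV
  1         5.75         5.5961         5.5961
  2         5.75         5.4463        10.8927
  3         5.75         5.3006        15.9017
  4         5.75         5.1587        20.6348
  5         5.75         5.0206        25.1032
  6         5.75         4.8863        29.3176
  7         5.75         4.7555        33.2884
  8         5.75         4.6282        37.0257
  9         5.75         4.5043        40.5391
  10      105.75        80.6236       806.2358
  Σ                    125.9202     1,024.5350
P = 125.9202; Macaulay duration = 1,024.5350 / 125.9202 = 8.13638 years.
Modified duration = D_Mac / (1 + y) = 8.13638 / 1.0275 = 7.91862 years.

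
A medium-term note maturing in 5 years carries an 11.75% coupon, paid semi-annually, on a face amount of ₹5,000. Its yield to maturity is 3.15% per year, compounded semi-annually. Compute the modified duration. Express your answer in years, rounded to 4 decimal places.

Periodic yield y = 0.01575. First find Macaulay duration:
  t   CF        PV=CF/(1+0.01575)^t    t·PV
  1       293.75       289.1952       289.1952
  2       293.75       284.7110       569.4220
  3       293.75       280.2963       840.8889
  4       293.75       275.9501     1,103.8004
  5       293.75       271.6713     1,358.3564
  6       293.75       267.4588     1,604.7528
  7       293.75       263.3116     1,843.1815
  8       293.75       259.2288     2,073.8303
  9       293.75       255.2092     2,296.8832
  10    5,293.75     4,527.8822    45,278.8218
  Σ                  6,974.9145    57,259.1324
P = 6,974.9145; Macaulay duration = 57,259.1324 / 6,974.9145 = 8.20930 half-year periods = 4.10465 years.
Modified duration = D_Mac / (1 + y) = 4.10465 / 1.01575 = 4.04100 years.

4.0410 years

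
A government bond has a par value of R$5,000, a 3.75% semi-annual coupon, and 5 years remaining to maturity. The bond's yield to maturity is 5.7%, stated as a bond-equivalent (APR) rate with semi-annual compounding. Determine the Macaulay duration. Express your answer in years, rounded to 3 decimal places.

4.584 years

Periodic yield y = 0.0285. Discount each cash flow and weight by its period:
  t   CF        PV=CF/(1+0.0285)^t    t·PV
  1        93.75        91.1522        91.1522
  2        93.75        88.6263       177.2526
  3        93.75        86.1705       258.5114
  4        93.75        83.7826       335.1306
  5        93.75        81.4610       407.3051
  6        93.75        79.2037       475.2222
  7        93.75        77.0090       539.0627
  8        93.75        74.8750       599.0001
  9        93.75        72.8002       655.2019
  10    5,093.75     3,845.8706    38,458.7058
  Σ                  4,580.9511    41,996.5445
Price P = Σ PV = 4,580.9511.
Macaulay duration = Σ(t·PV) / P = 41,996.5445 / 4,580.9511 = 9.16765 half-year periods.
In years: 9.16765 / 2 = 4.58382 years.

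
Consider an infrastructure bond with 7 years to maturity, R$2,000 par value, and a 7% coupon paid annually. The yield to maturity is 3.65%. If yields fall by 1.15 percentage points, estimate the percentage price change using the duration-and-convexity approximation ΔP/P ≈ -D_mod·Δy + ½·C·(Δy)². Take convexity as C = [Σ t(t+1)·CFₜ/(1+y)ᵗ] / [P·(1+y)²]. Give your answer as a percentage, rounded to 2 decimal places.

With y = 0.0365:
  t   CF        PV=CF/(1+0.0365)^t    t·PV        t(t+1)·PV
  1       140.00       135.0699       135.0699         270.1399
  2       140.00       130.3135       260.6270         781.8810
  3       140.00       125.7246       377.1737       1,508.6947
  4       140.00       121.2972       485.1888       2,425.9442
  5       140.00       117.0258       585.1288       3,510.7731
  6       140.00       112.9047       677.4285       4,741.9993
  7     2,140.00     1,665.0552    11,655.3862      93,243.0896
  Σ                  2,407.3909    14,176.0030     106,482.5218
P = 2,407.3909; D_Mac = 5.88853 yrs; D_mod = 5.68117 yrs; C = 41.17116.
Duration effect: -5.68117 × (-0.0115) = +0.065333
Convexity effect: 0.5 × 41.17116 × (-0.0115)² = +0.0027224
ΔP/P ≈ +0.065333 + 0.0027224 = +0.068056 = +6.8056%.

+6.81%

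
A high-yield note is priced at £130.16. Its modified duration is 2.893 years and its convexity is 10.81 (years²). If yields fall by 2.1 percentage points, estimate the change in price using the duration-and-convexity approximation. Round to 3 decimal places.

Duration effect: -D_mod·Δy = -2.893 × (-0.021) = +0.060753
Convexity effect: ½·C·(Δy)² = 0.5 × 10.81 × (-0.021)² = +0.002383605
ΔP/P ≈ +0.060753 + 0.002383605 = +0.063136605
ΔP ≈ 130.16 × (+0.063136605) = +8.2178605068.

+£8.218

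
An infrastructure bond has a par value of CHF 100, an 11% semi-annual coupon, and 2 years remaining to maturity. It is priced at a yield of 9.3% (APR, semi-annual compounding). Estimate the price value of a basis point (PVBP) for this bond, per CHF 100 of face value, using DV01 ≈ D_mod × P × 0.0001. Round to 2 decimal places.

CHF 0.02

Periodic yield y = 0.0465.
  t   CF        PV=CF/(1+0.0465)^t    t·PV
  1         5.50         5.2556         5.2556
  2         5.50         5.0221        10.0442
  3         5.50         4.7989        14.3968
  4       105.50        87.9621       351.8484
  Σ                    103.0387       381.5449
P = 103.0387; D_Mac = 3.70293 half-year periods = 1.85146 yrs; D_mod = 1.76920 yrs.
DV01 ≈ 1.76920 × 103.0387 × 0.0001 = 0.018230.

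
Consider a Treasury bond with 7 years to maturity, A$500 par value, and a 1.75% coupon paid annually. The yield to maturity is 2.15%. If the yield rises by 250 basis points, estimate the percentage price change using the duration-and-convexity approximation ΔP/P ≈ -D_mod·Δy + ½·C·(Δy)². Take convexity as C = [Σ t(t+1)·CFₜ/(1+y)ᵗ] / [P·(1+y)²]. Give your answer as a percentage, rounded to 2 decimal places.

With y = 0.0215:
  t   CF        PV=CF/(1+0.0215)^t    t·PV        t(t+1)·PV
  1         8.75         8.5658         8.5658          17.1317
  2         8.75         8.3855        16.7711          50.3133
  3         8.75         8.2091        24.6272          98.5086
  4         8.75         8.0363        32.1451         160.7254
  5         8.75         7.8671        39.3356         236.0138
  6         8.75         7.7015        46.2093         323.4649
  7       508.75       438.3650     3,068.5547      24,548.4374
  Σ                    487.1303     3,236.2087      25,434.5950
P = 487.1303; D_Mac = 6.64341 yrs; D_mod = 6.50359 yrs; C = 50.03834.
Duration effect: -6.50359 × (+0.025) = -0.162590
Convexity effect: 0.5 × 50.03834 × (0.025)² = +0.0156370
ΔP/P ≈ -0.162590 + 0.0156370 = -0.146953 = -14.6953%.

-14.70%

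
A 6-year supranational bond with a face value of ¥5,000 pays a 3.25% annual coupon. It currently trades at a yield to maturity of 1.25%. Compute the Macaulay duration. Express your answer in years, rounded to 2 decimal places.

5.58 years

Periodic yield y = 0.0125. Discount each cash flow and weight by its year:
  t   CF        PV=CF/(1+0.0125)^t    t·PV
  1       162.50       160.4938       160.4938
  2       162.50       158.5124       317.0248
  3       162.50       156.5555       469.6664
  4       162.50       154.6227       618.4908
  5       162.50       152.7138       763.5689
  6     5,162.50     4,791.7028    28,750.2168
  Σ                  5,574.6010    31,079.4615
Price P = Σ PV = 5,574.6010.
Macaulay duration = Σ(t·PV) / P = 31,079.4615 / 5,574.6010 = 5.57519 years.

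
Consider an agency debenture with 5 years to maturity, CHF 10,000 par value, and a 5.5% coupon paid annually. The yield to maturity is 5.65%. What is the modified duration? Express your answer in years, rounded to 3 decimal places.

4.263 years

Periodic yield y = 0.0565. First find Macaulay duration:
  t   CF        PV=CF/(1+0.0565)^t    t·PV
  1       550.00       520.5868       520.5868
  2       550.00       492.7467       985.4933
  3       550.00       466.3953     1,399.1860
  4       550.00       441.4532     1,765.8129
  5    10,550.00     8,015.0263    40,075.1316
  Σ                  9,936.2084    44,746.2106
P = 9,936.2084; Macaulay duration = 44,746.2106 / 9,936.2084 = 4.50335 years.
Modified duration = D_Mac / (1 + y) = 4.50335 / 1.0565 = 4.26252 years.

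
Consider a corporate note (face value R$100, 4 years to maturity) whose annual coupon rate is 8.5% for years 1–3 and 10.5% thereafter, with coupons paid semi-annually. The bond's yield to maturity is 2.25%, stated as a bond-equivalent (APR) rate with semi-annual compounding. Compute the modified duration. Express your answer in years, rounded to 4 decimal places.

3.4989 years

Periodic yield y = 0.01125. First find Macaulay duration:
  t   CF        PV=CF/(1+0.01125)^t    t·PV
  1         4.25         4.2027         4.2027
  2         4.25         4.1560         8.3119
  3         4.25         4.1097        12.3292
  4         4.25         4.0640        16.2560
  5         4.25         4.0188        20.0940
  6         4.25         3.9741        23.8445
  7         5.25         4.8546        33.9819
  8       105.25        96.2396       769.9168
  Σ                    125.6195       888.9371
P = 125.6195; Macaulay duration = 888.9371 / 125.6195 = 7.07643 half-year periods = 3.53821 years.
Modified duration = D_Mac / (1 + y) = 3.53821 / 1.01125 = 3.49885 years.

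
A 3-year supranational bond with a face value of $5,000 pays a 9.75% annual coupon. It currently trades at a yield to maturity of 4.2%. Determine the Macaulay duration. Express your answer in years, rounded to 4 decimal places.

2.7599 years

Periodic yield y = 0.042. Discount each cash flow and weight by its year:
  t   CF        PV=CF/(1+0.042)^t    t·PV
  1       487.50       467.8503       467.8503
  2       487.50       448.9926       897.9852
  3     5,487.50     4,850.3310    14,550.9930
  Σ                  5,767.1739    15,916.8285
Price P = Σ PV = 5,767.1739.
Macaulay duration = Σ(t·PV) / P = 15,916.8285 / 5,767.1739 = 2.75990 years.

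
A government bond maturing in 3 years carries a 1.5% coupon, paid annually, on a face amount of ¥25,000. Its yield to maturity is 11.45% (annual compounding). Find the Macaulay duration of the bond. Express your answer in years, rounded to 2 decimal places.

Periodic yield y = 0.1145. Discount each cash flow and weight by its year:
  t   CF        PV=CF/(1+0.1145)^t    t·PV
  1       375.00       336.4738       336.4738
  2       375.00       301.9056       603.8111
  3    25,375.00    18,330.1421    54,990.4264
  Σ                 18,968.5215    55,930.7113
Price P = Σ PV = 18,968.5215.
Macaulay duration = Σ(t·PV) / P = 55,930.7113 / 18,968.5215 = 2.94861 years.

2.95 years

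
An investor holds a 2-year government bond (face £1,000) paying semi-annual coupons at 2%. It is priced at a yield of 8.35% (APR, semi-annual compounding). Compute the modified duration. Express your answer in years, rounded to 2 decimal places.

Periodic yield y = 0.04175. First find Macaulay duration:
  t   CF        PV=CF/(1+0.04175)^t    t·PV
  1        10.00         9.5992         9.5992
  2        10.00         9.2145        18.4291
  3        10.00         8.8452        26.5357
  4     1,010.00       857.5656     3,430.2623
  Σ                    885.2246     3,484.8263
P = 885.2246; Macaulay duration = 3,484.8263 / 885.2246 = 3.93666 half-year periods = 1.96833 years.
Modified duration = D_Mac / (1 + y) = 1.96833 / 1.04175 = 1.88944 years.

1.89 years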